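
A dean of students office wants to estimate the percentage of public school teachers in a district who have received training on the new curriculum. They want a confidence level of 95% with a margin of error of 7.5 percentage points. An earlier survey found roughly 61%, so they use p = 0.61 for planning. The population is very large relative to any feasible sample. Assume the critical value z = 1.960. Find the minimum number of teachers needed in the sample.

With p = 0.61, p(1−p) = 0.2379.
n = z²·p(1−p)/E² = 1.960² × 0.2379 / 0.075² = 3.8416 × 0.2379 / 0.005625 ≈ 162.47.
Rounding up gives n = 163.

163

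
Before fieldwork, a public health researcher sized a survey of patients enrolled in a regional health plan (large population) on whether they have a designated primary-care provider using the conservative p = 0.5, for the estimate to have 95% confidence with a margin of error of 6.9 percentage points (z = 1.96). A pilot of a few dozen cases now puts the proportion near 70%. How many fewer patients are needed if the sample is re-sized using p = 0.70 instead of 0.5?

Conservative (p = 0.5): n = 1.96² × 0.25 / 0.069² ≈ 201.72 → 202.
Using p = 0.70: p(1−p) = 0.2100, so n = 1.96² × 0.2100 / 0.069² ≈ 169.45 → 170.
Reduction: 202 − 170 = 32.

32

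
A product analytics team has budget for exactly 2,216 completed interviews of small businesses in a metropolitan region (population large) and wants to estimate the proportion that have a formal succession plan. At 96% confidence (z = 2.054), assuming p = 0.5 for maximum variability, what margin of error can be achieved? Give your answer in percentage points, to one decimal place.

SE(p̂) = √[p(1−p)/n] = √[0.2500/2216] = 0.01062.
E = z × SE = 2.054 × 0.01062 = 0.02182, or 2.2 percentage points.

2.2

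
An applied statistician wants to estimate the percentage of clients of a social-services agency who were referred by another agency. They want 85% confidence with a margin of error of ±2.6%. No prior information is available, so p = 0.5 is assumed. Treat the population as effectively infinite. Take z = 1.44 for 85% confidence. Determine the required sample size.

With p = 0.5, p(1−p) = 0.25.
n = z²·p(1−p)/E² = 1.44² × 0.2500 / 0.026² = 2.0736 × 0.2500 / 0.000676 ≈ 766.86.
Rounding up gives n = 767.

767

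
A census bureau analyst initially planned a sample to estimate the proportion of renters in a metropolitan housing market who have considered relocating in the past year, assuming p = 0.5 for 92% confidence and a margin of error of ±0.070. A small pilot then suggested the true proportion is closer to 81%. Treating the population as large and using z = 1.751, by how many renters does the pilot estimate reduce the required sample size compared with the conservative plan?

60

Conservative (p = 0.5): n = 1.751² × 0.25 / 0.070² ≈ 156.43 → 157.
Using p = 0.81: p(1−p) = 0.1539, so n = 1.751² × 0.1539 / 0.070² ≈ 96.30 → 97.
Reduction: 157 − 97 = 60.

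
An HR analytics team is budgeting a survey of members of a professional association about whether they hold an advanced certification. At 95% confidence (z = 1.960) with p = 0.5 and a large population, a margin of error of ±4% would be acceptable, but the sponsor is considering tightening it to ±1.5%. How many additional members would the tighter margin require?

At ±4%: n = 1.960² × 0.2500 / 0.040² ≈ 600.25 → 601.
At ±1.5%: n = 1.960² × 0.2500 / 0.015² ≈ 4268.44 → 4269.
Additional respondents: 4269 − 601 = 3668.

3668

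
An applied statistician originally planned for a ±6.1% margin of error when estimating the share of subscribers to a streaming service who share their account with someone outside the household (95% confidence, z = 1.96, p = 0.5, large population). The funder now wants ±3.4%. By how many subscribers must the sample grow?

At ±6.1%: n = 1.96² × 0.2500 / 0.061² ≈ 258.10 → 259.
At ±3.4%: n = 1.96² × 0.2500 / 0.034² ≈ 830.80 → 831.
Additional respondents: 831 − 259 = 572.

572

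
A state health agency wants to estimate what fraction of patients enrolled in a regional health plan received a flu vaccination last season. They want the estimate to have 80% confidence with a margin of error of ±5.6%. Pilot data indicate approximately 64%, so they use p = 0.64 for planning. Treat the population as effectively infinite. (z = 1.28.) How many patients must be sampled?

121

With p = 0.64, p(1−p) = 0.2304.
n = z²·p(1−p)/E² = 1.28² × 0.2304 / 0.056² = 1.6384 × 0.2304 / 0.003136 ≈ 120.37.
Rounding up gives n = 121.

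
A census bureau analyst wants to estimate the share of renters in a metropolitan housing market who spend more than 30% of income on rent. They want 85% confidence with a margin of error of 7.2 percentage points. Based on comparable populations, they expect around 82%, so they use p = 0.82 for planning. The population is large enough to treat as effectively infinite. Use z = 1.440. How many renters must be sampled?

With p = 0.82, p(1−p) = 0.1476.
n = z²·p(1−p)/E² = 1.440² × 0.1476 / 0.072² = 2.0736 × 0.1476 / 0.005184 ≈ 59.04.
Rounding up gives n = 60.

60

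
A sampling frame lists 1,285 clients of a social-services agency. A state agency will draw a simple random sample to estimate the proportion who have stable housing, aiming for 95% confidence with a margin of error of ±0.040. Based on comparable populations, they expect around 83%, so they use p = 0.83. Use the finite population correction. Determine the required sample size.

269

For 95% confidence, z = 1.96.
Unadjusted: n₀ = 1.96² × 0.83 × 0.17 / 0.040² ≈ 338.78, so n₀ = 339.
Finite population correction with N = 1,285: n = n₀ / (1 + (n₀−1)/N) = 339 / (1 + 338/1285) = 339 / 1.2630 ≈ 268.40.
Rounding up, n = 269.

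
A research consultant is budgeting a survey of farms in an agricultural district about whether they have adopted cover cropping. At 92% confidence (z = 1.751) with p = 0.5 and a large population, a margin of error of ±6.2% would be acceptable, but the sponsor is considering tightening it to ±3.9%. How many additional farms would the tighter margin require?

304

At ±6.2%: n = 1.751² × 0.2500 / 0.062² ≈ 199.40 → 200.
At ±3.9%: n = 1.751² × 0.2500 / 0.039² ≈ 503.94 → 504.
Additional respondents: 504 − 200 = 304.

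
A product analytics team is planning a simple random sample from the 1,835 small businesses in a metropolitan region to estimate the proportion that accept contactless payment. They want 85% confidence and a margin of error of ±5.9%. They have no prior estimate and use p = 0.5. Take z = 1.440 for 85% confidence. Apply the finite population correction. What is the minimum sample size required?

138

Unadjusted: n₀ = 1.440² × 0.50 × 0.50 / 0.059² ≈ 148.92, so n₀ = 149.
Finite population correction with N = 1,835: n = n₀ / (1 + (n₀−1)/N) = 149 / (1 + 148/1835) = 149 / 1.0807 ≈ 137.88.
Rounding up, n = 138.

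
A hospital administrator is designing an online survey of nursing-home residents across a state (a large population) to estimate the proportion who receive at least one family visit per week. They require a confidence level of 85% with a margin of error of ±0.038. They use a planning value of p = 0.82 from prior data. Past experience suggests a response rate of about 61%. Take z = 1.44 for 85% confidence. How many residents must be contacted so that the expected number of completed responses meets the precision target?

Completed interviews needed: n₀ = 1.44² × 0.1476 / 0.038² ≈ 211.96 → 212.
At a 61% response rate, contacts needed = 212 / 0.61 ≈ 347.54 → 348.

348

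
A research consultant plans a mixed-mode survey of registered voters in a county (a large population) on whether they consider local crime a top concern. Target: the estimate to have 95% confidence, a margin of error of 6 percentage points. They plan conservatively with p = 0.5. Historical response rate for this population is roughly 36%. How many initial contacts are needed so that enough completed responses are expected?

742

For 95% confidence, z = 1.960.
Completed interviews needed: n₀ = 1.960² × 0.2500 / 0.060² ≈ 266.78 → 267.
At a 36% response rate, contacts needed = 267 / 0.36 ≈ 741.67 → 742.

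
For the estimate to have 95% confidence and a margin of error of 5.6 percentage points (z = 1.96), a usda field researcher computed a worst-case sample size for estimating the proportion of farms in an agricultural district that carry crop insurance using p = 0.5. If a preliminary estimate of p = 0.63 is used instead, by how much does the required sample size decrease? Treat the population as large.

21

Conservative (p = 0.5): n = 1.96² × 0.25 / 0.056² ≈ 306.25 → 307.
Using p = 0.63: p(1−p) = 0.2331, so n = 1.96² × 0.2331 / 0.056² ≈ 285.55 → 286.
Reduction: 307 − 286 = 21.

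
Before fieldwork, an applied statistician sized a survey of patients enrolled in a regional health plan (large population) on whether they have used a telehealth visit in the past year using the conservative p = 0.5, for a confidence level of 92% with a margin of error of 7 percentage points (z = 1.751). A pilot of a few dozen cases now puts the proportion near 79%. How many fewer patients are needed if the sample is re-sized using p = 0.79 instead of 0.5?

Conservative (p = 0.5): n = 1.751² × 0.25 / 0.070² ≈ 156.43 → 157.
Using p = 0.79: p(1−p) = 0.1659, so n = 1.751² × 0.1659 / 0.070² ≈ 103.81 → 104.
Reduction: 157 − 104 = 53.

53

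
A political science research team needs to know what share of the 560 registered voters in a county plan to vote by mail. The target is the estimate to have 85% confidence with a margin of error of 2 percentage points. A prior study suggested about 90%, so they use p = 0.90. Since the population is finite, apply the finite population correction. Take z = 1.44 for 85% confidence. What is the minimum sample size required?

Unadjusted: n₀ = 1.44² × 0.90 × 0.10 / 0.020² ≈ 466.56, so n₀ = 467.
Finite population correction with N = 560: n = n₀ / (1 + (n₀−1)/N) = 467 / (1 + 466/560) = 467 / 1.8321 ≈ 254.89.
Rounding up, n = 255.

255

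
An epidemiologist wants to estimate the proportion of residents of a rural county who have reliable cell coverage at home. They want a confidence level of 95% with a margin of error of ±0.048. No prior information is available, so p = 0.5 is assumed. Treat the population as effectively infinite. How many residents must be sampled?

417

For 95% confidence, z = 1.960.
With p = 0.5, p(1−p) = 0.25.
n = z²·p(1−p)/E² = 1.960² × 0.2500 / 0.048² = 3.8416 × 0.2500 / 0.002304 ≈ 416.84.
Rounding up gives n = 417.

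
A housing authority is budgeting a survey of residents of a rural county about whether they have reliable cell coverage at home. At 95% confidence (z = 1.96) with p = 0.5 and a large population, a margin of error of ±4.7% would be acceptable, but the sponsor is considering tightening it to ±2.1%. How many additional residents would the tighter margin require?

1743

At ±4.7%: n = 1.96² × 0.2500 / 0.047² ≈ 434.77 → 435.
At ±2.1%: n = 1.96² × 0.2500 / 0.021² ≈ 2177.78 → 2178.
Additional respondents: 2178 − 435 = 1743.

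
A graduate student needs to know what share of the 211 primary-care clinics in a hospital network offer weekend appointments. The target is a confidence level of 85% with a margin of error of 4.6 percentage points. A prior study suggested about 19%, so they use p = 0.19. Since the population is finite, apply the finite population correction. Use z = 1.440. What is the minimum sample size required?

Unadjusted: n₀ = 1.440² × 0.19 × 0.81 / 0.046² ≈ 150.82, so n₀ = 151.
Finite population correction with N = 211: n = n₀ / (1 + (n₀−1)/N) = 151 / (1 + 150/211) = 151 / 1.7109 ≈ 88.26.
Rounding up, n = 89.

89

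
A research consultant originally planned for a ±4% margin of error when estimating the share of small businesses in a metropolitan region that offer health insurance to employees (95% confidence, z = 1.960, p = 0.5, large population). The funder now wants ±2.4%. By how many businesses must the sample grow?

1067

At ±4%: n = 1.960² × 0.2500 / 0.040² ≈ 600.25 → 601.
At ±2.4%: n = 1.960² × 0.2500 / 0.024² ≈ 1667.36 → 1668.
Additional respondents: 1668 − 601 = 1067.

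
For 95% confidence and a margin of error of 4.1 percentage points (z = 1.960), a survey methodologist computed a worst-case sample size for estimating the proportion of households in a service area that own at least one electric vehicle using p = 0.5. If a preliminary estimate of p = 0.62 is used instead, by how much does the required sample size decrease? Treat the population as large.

Conservative (p = 0.5): n = 1.960² × 0.25 / 0.041² ≈ 571.33 → 572.
Using p = 0.62: p(1−p) = 0.2356, so n = 1.960² × 0.2356 / 0.041² ≈ 538.42 → 539.
Reduction: 572 − 539 = 33.

33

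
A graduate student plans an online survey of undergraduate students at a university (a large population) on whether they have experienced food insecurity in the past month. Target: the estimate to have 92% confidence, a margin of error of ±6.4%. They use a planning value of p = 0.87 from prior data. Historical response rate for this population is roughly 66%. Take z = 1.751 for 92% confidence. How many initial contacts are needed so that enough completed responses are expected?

129

Completed interviews needed: n₀ = 1.751² × 0.1131 / 0.064² ≈ 84.66 → 85.
At a 66% response rate, contacts needed = 85 / 0.66 ≈ 128.79 → 129.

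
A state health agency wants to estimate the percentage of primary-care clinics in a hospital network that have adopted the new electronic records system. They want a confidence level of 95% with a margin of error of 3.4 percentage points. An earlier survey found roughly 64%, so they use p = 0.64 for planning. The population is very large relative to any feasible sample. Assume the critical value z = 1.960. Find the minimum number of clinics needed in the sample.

766

With p = 0.64, p(1−p) = 0.2304.
n = z²·p(1−p)/E² = 1.960² × 0.2304 / 0.034² = 3.8416 × 0.2304 / 0.001156 ≈ 765.66.
Rounding up gives n = 766.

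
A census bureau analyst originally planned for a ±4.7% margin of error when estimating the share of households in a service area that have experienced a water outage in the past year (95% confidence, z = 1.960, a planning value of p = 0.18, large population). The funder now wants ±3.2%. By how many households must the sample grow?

At ±4.7%: n = 1.960² × 0.1476 / 0.047² ≈ 256.69 → 257.
At ±3.2%: n = 1.960² × 0.1476 / 0.032² ≈ 553.73 → 554.
Additional respondents: 554 − 257 = 297.

297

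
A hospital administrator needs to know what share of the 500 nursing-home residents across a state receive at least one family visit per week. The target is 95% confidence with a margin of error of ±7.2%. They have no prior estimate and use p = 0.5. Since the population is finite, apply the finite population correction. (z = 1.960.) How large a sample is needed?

136

Unadjusted: n₀ = 1.960² × 0.50 × 0.50 / 0.072² ≈ 185.26, so n₀ = 186.
Finite population correction with N = 500: n = n₀ / (1 + (n₀−1)/N) = 186 / (1 + 185/500) = 186 / 1.3700 ≈ 135.77.
Rounding up, n = 136.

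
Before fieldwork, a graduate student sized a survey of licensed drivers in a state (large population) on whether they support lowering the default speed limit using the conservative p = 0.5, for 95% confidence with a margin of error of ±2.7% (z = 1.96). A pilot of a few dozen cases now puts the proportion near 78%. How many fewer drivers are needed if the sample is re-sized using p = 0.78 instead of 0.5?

413

Conservative (p = 0.5): n = 1.96² × 0.25 / 0.027² ≈ 1317.42 → 1318.
Using p = 0.78: p(1−p) = 0.1716, so n = 1.96² × 0.1716 / 0.027² ≈ 904.28 → 905.
Reduction: 1318 − 905 = 413.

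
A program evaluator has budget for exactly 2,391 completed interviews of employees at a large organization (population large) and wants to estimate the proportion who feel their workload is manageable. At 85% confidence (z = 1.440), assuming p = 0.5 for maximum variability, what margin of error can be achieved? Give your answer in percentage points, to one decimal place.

SE(p̂) = √[p(1−p)/n] = √[0.2500/2391] = 0.01023.
E = z × SE = 1.440 × 0.01023 = 0.01472, or 1.5 percentage points.

1.5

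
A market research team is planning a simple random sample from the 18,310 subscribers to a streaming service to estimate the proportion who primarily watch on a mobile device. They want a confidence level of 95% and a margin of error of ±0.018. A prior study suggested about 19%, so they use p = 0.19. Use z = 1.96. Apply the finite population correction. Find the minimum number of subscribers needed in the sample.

1660

Unadjusted: n₀ = 1.96² × 0.19 × 0.81 / 0.018² ≈ 1824.76, so n₀ = 1825.
Finite population correction with N = 18,310: n = n₀ / (1 + (n₀−1)/N) = 1825 / (1 + 1824/18310) = 1825 / 1.0996 ≈ 1659.67.
Rounding up, n = 1660.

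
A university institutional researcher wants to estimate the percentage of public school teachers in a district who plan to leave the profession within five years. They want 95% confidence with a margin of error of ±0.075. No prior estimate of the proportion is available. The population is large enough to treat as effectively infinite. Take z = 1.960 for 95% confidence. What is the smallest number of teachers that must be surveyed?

171

With no prior estimate, use p = 0.5, giving p(1−p) = 0.25.
n = z²·p(1−p)/E² = 1.960² × 0.2500 / 0.075² = 3.8416 × 0.2500 / 0.005625 ≈ 170.74.
Rounding up gives n = 171.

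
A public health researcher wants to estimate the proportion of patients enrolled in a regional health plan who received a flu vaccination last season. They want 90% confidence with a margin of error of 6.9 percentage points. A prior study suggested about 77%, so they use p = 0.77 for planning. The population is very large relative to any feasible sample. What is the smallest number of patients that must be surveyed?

101

For 90% confidence, z = 1.645.
With p = 0.77, p(1−p) = 0.1771.
n = z²·p(1−p)/E² = 1.645² × 0.1771 / 0.069² = 2.7060 × 0.1771 / 0.004761 ≈ 100.66.
Rounding up gives n = 101.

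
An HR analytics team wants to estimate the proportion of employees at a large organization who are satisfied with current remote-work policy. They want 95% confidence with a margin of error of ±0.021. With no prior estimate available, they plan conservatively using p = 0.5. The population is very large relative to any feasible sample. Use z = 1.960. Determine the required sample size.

2178

With p = 0.5, p(1−p) = 0.25.
n = z²·p(1−p)/E² = 1.960² × 0.2500 / 0.021² = 3.8416 × 0.2500 / 0.000441 ≈ 2177.78.
Rounding up gives n = 2178.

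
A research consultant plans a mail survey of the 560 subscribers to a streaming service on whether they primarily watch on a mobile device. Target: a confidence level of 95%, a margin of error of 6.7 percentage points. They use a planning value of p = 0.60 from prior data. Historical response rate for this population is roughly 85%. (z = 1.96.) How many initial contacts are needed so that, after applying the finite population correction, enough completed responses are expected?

178

Completed interviews needed (unadjusted): n₀ = 1.96² × 0.2400 / 0.067² ≈ 205.39 → 206.
FPC for N = 560: n = 206 / (1 + 205/560) = 206 / 1.3661 ≈ 150.80 → 151.
At an 85% response rate, contacts needed = 151 / 0.85 ≈ 177.65 → 178.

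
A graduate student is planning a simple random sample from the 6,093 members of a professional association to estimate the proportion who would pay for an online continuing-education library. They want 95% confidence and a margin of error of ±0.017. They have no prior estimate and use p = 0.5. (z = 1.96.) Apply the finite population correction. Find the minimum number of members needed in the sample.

Unadjusted: n₀ = 1.96² × 0.50 × 0.50 / 0.017² ≈ 3323.18, so n₀ = 3324.
Finite population correction with N = 6,093: n = n₀ / (1 + (n₀−1)/N) = 3324 / (1 + 3323/6093) = 3324 / 1.5454 ≈ 2150.93.
Rounding up, n = 2151.

2151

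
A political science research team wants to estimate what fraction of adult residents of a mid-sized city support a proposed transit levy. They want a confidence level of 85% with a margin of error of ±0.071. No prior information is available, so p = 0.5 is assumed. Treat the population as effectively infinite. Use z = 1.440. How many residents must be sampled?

With p = 0.5, p(1−p) = 0.25.
n = z²·p(1−p)/E² = 1.440² × 0.2500 / 0.071² = 2.0736 × 0.2500 / 0.005041 ≈ 102.84.
Rounding up gives n = 103.

103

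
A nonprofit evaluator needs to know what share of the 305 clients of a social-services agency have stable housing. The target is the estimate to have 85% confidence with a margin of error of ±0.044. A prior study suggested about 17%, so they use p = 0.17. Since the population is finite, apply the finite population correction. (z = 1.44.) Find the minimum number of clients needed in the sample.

Unadjusted: n₀ = 1.44² × 0.17 × 0.83 / 0.044² ≈ 151.13, so n₀ = 152.
Finite population correction with N = 305: n = n₀ / (1 + (n₀−1)/N) = 152 / (1 + 151/305) = 152 / 1.4951 ≈ 101.67.
Rounding up, n = 102.

102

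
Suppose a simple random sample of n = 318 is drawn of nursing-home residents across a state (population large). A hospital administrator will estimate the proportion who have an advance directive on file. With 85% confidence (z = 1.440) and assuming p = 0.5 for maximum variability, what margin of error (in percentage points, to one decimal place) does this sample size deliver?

4.0

SE(p̂) = √[p(1−p)/n] = √[0.2500/318] = 0.02804.
E = z × SE = 1.440 × 0.02804 = 0.04038, or 4.0 percentage points.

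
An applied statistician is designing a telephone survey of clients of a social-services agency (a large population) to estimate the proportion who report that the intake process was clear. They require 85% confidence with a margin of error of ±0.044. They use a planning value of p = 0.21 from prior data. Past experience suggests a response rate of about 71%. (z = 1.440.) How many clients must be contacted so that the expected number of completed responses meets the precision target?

251

Completed interviews needed: n₀ = 1.440² × 0.1659 / 0.044² ≈ 177.69 → 178.
At a 71% response rate, contacts needed = 178 / 0.71 ≈ 250.70 → 251.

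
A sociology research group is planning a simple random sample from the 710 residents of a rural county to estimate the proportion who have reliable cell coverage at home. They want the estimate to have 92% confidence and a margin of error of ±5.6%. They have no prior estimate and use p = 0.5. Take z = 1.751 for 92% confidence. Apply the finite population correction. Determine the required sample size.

Unadjusted: n₀ = 1.751² × 0.50 × 0.50 / 0.056² ≈ 244.42, so n₀ = 245.
Finite population correction with N = 710: n = n₀ / (1 + (n₀−1)/N) = 245 / (1 + 244/710) = 245 / 1.3437 ≈ 182.34.
Rounding up, n = 183.

183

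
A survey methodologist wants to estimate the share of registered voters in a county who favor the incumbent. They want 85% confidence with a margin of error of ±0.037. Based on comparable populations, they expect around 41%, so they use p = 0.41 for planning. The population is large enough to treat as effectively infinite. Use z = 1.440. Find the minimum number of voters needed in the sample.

367

With p = 0.41, p(1−p) = 0.2419.
n = z²·p(1−p)/E² = 1.440² × 0.2419 / 0.037² = 2.0736 × 0.2419 / 0.001369 ≈ 366.40.
Rounding up gives n = 367.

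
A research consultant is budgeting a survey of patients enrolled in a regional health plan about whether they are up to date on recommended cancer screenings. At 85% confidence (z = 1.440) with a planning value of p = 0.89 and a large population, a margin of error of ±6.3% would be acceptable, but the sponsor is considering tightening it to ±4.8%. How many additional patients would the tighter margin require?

37

At ±6.3%: n = 1.440² × 0.0979 / 0.063² ≈ 51.15 → 52.
At ±4.8%: n = 1.440² × 0.0979 / 0.048² ≈ 88.11 → 89.
Additional respondents: 89 − 52 = 37.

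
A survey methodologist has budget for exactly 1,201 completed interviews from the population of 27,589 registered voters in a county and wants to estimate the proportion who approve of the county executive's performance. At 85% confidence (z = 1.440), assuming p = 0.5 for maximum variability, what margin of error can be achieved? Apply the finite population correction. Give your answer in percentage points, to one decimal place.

Finite-population factor: (N−n)/(N−1) = (27589−1201)/(27589−1) = 0.9565.
SE(p̂) = √[p(1−p)/n · (N−n)/(N−1)] = √[0.2500/1201 × 0.9565] = 0.01411.
E = z × SE = 1.440 × 0.01411 = 0.02032 ≈ 2.0 percentage points.

2.0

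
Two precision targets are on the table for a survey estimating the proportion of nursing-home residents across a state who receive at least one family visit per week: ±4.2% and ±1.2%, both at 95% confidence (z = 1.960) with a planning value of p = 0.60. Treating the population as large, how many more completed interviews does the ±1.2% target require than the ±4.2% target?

At ±4.2%: n = 1.960² × 0.2400 / 0.042² ≈ 522.67 → 523.
At ±1.2%: n = 1.960² × 0.2400 / 0.012² ≈ 6402.67 → 6403.
Additional respondents: 6403 − 523 = 5880.

5880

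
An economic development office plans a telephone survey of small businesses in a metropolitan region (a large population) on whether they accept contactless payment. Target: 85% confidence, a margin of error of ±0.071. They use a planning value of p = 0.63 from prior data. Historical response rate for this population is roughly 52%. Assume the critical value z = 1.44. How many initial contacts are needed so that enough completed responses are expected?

Completed interviews needed: n₀ = 1.44² × 0.2331 / 0.071² ≈ 95.88 → 96.
At a 52% response rate, contacts needed = 96 / 0.52 ≈ 184.62 → 185.

185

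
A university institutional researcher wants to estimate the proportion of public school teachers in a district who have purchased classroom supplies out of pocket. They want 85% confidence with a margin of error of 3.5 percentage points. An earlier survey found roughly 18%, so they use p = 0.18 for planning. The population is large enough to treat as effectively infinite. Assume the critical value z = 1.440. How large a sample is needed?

With p = 0.18, p(1−p) = 0.1476.
n = z²·p(1−p)/E² = 1.440² × 0.1476 / 0.035² = 2.0736 × 0.1476 / 0.001225 ≈ 249.85.
Rounding up gives n = 250.

250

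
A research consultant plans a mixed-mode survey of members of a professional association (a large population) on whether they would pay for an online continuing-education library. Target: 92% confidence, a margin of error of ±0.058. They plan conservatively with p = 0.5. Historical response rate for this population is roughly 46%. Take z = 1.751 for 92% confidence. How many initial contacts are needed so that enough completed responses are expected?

496

Completed interviews needed: n₀ = 1.751² × 0.2500 / 0.058² ≈ 227.85 → 228.
At a 46% response rate, contacts needed = 228 / 0.46 ≈ 495.65 → 496.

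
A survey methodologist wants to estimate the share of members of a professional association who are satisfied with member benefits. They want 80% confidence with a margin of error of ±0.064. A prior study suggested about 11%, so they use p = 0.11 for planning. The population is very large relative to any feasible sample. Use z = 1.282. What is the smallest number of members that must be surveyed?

40

With p = 0.11, p(1−p) = 0.0979.
n = z²·p(1−p)/E² = 1.282² × 0.0979 / 0.064² = 1.6435 × 0.0979 / 0.004096 ≈ 39.28.
Rounding up gives n = 40.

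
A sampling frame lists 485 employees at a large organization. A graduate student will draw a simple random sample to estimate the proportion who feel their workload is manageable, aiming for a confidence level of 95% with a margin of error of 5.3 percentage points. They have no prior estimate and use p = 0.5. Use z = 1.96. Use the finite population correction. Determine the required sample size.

Unadjusted: n₀ = 1.96² × 0.50 × 0.50 / 0.053² ≈ 341.90, so n₀ = 342.
Finite population correction with N = 485: n = n₀ / (1 + (n₀−1)/N) = 342 / (1 + 341/485) = 342 / 1.7031 ≈ 200.81.
Rounding up, n = 201.

201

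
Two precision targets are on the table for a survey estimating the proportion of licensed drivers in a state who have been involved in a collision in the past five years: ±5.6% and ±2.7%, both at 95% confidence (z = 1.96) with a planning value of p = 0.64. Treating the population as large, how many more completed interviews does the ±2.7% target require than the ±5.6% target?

At ±5.6%: n = 1.96² × 0.2304 / 0.056² ≈ 282.24 → 283.
At ±2.7%: n = 1.96² × 0.2304 / 0.027² ≈ 1214.14 → 1215.
Additional respondents: 1215 − 283 = 932.

932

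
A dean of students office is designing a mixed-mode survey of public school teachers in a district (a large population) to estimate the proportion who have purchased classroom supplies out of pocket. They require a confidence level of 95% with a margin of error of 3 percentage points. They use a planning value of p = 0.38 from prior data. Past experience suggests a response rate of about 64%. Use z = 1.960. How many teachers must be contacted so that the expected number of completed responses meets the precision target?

Completed interviews needed: n₀ = 1.960² × 0.2356 / 0.030² ≈ 1005.65 → 1006.
At a 64% response rate, contacts needed = 1006 / 0.64 ≈ 1571.88 → 1572.

1572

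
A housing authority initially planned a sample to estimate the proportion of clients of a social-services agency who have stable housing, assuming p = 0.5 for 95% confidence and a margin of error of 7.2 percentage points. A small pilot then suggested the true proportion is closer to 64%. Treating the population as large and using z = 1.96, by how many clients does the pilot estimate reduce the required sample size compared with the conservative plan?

Conservative (p = 0.5): n = 1.96² × 0.25 / 0.072² ≈ 185.26 → 186.
Using p = 0.64: p(1−p) = 0.2304, so n = 1.96² × 0.2304 / 0.072² ≈ 170.74 → 171.
Reduction: 186 − 171 = 15.

15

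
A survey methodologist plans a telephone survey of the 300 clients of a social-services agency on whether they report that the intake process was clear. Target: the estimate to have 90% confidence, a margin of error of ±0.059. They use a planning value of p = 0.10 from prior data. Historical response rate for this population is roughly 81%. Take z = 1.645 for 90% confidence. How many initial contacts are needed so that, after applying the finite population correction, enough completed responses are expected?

Completed interviews needed (unadjusted): n₀ = 1.645² × 0.0900 / 0.059² ≈ 69.96 → 70.
FPC for N = 300: n = 70 / (1 + 69/300) = 70 / 1.2300 ≈ 56.91 → 57.
At an 81% response rate, contacts needed = 57 / 0.81 ≈ 70.37 → 71.

71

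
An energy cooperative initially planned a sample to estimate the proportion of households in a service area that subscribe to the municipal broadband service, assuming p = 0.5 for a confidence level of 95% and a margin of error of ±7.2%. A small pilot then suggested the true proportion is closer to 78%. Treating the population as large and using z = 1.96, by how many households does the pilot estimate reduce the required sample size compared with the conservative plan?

58

Conservative (p = 0.5): n = 1.96² × 0.25 / 0.072² ≈ 185.26 → 186.
Using p = 0.78: p(1−p) = 0.1716, so n = 1.96² × 0.1716 / 0.072² ≈ 127.16 → 128.
Reduction: 186 − 128 = 58.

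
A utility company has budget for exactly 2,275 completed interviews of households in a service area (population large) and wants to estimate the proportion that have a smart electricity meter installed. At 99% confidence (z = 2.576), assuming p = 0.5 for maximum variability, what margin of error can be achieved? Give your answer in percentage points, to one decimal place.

2.7

SE(p̂) = √[p(1−p)/n] = √[0.2500/2275] = 0.01048.
E = z × SE = 2.576 × 0.01048 = 0.02700, or 2.7 percentage points.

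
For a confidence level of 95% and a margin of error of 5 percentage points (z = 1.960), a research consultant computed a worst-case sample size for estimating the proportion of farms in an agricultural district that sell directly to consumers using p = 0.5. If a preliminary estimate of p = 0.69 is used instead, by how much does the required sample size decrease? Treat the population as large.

56

Conservative (p = 0.5): n = 1.960² × 0.25 / 0.050² ≈ 384.16 → 385.
Using p = 0.69: p(1−p) = 0.2139, so n = 1.960² × 0.2139 / 0.050² ≈ 328.69 → 329.
Reduction: 385 − 329 = 56.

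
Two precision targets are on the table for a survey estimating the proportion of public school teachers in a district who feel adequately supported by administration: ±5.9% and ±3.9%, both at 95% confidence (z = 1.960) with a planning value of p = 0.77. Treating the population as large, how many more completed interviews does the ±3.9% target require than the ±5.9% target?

252

At ±5.9%: n = 1.960² × 0.1771 / 0.059² ≈ 195.45 → 196.
At ±3.9%: n = 1.960² × 0.1771 / 0.039² ≈ 447.30 → 448.
Additional respondents: 448 − 196 = 252.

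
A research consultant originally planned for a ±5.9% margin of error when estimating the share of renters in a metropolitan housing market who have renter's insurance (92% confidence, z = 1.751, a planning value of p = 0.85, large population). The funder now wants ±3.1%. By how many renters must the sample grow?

At ±5.9%: n = 1.751² × 0.1275 / 0.059² ≈ 112.30 → 113.
At ±3.1%: n = 1.751² × 0.1275 / 0.031² ≈ 406.78 → 407.
Additional respondents: 407 − 113 = 294.

294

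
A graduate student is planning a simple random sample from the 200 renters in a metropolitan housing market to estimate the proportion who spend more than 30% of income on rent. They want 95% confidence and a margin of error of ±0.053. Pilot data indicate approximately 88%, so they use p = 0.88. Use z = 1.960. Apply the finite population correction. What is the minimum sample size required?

85

Unadjusted: n₀ = 1.960² × 0.88 × 0.12 / 0.053² ≈ 144.42, so n₀ = 145.
Finite population correction with N = 200: n = n₀ / (1 + (n₀−1)/N) = 145 / (1 + 144/200) = 145 / 1.7200 ≈ 84.30.
Rounding up, n = 85.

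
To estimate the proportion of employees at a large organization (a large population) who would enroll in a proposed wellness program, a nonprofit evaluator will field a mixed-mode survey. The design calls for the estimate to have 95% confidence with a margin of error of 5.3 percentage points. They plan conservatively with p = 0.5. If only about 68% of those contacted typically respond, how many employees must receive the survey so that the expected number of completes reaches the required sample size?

503

For 95% confidence, z = 1.960.
Completed interviews needed: n₀ = 1.960² × 0.2500 / 0.053² ≈ 341.90 → 342.
At a 68% response rate, contacts needed = 342 / 0.68 ≈ 502.94 → 503.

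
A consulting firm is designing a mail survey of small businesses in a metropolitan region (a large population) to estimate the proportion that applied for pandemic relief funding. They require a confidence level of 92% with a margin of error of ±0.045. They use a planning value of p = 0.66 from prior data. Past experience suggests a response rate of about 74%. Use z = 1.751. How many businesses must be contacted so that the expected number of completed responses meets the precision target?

460

Completed interviews needed: n₀ = 1.751² × 0.2244 / 0.045² ≈ 339.76 → 340.
At a 74% response rate, contacts needed = 340 / 0.74 ≈ 459.46 → 460.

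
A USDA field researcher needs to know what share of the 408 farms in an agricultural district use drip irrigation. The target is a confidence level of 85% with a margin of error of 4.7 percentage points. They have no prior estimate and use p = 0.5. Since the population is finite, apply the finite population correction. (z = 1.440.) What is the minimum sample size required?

150

Unadjusted: n₀ = 1.440² × 0.50 × 0.50 / 0.047² ≈ 234.68, so n₀ = 235.
Finite population correction with N = 408: n = n₀ / (1 + (n₀−1)/N) = 235 / (1 + 234/408) = 235 / 1.5735 ≈ 149.35.
Rounding up, n = 150.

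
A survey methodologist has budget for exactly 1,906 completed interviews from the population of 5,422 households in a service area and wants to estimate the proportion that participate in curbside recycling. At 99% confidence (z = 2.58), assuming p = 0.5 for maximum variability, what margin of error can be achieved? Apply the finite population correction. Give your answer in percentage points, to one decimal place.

Finite-population factor: (N−n)/(N−1) = (5422−1906)/(5422−1) = 0.6486.
SE(p̂) = √[p(1−p)/n · (N−n)/(N−1)] = √[0.2500/1906 × 0.6486] = 0.00922.
E = z × SE = 2.58 × 0.00922 = 0.02380 ≈ 2.4 percentage points.

2.4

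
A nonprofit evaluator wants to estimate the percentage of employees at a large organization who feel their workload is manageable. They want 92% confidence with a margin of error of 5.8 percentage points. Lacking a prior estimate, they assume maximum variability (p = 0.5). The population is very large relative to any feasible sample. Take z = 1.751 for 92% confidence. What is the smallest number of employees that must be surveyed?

228

With p = 0.5, p(1−p) = 0.25.
n = z²·p(1−p)/E² = 1.751² × 0.2500 / 0.058² = 3.0660 × 0.2500 / 0.003364 ≈ 227.85.
Rounding up gives n = 228.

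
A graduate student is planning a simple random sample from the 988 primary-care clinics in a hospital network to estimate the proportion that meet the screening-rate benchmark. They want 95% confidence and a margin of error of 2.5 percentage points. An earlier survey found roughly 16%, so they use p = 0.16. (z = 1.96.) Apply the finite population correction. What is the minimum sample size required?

Unadjusted: n₀ = 1.96² × 0.16 × 0.84 / 0.025² ≈ 826.10, so n₀ = 827.
Finite population correction with N = 988: n = n₀ / (1 + (n₀−1)/N) = 827 / (1 + 826/988) = 827 / 1.8360 ≈ 450.43.
Rounding up, n = 451.

451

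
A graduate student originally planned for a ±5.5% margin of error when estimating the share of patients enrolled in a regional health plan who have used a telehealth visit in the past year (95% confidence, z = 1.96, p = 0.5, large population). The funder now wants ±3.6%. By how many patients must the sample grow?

424

At ±5.5%: n = 1.96² × 0.2500 / 0.055² ≈ 317.49 → 318.
At ±3.6%: n = 1.96² × 0.2500 / 0.036² ≈ 741.05 → 742.
Additional respondents: 742 − 318 = 424.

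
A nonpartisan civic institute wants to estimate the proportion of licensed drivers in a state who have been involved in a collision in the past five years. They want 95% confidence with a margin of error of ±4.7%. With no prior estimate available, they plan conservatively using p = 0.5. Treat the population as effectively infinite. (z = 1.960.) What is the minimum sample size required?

With p = 0.5, p(1−p) = 0.25.
n = z²·p(1−p)/E² = 1.960² × 0.2500 / 0.047² = 3.8416 × 0.2500 / 0.002209 ≈ 434.77.
Rounding up gives n = 435.

435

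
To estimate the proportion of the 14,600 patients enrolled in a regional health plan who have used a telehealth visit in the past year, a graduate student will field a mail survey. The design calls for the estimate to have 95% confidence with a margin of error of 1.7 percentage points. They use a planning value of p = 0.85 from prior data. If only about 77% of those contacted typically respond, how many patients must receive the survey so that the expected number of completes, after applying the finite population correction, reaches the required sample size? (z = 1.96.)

Completed interviews needed (unadjusted): n₀ = 1.96² × 0.1275 / 0.017² ≈ 1694.82 → 1695.
FPC for N = 14,600: n = 1695 / (1 + 1694/14600) = 1695 / 1.1160 ≈ 1518.78 → 1519.
At a 77% response rate, contacts needed = 1519 / 0.77 ≈ 1972.73 → 1973.

1973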